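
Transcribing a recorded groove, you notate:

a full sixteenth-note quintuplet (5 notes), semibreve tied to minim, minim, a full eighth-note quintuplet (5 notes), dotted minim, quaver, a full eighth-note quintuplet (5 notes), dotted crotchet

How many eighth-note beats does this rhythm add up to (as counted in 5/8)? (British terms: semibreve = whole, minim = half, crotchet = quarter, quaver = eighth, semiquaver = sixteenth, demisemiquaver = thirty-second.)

One eighth-note beat = 2 sixteenth notes.
In sixteenth notes: a full sixteenth-note quintuplet (5 notes) (five quintuplet sixteenths span one quarter) = 4; semibreve tied to minim (semibreve + minim) = 24; minim = 8; a full eighth-note quintuplet (5 notes) (five quintuplet eighths span one half) = 8; dotted minim = 12; quaver = 2; a full eighth-note quintuplet (5 notes) (five quintuplet eighths span one half) = 8; dotted crotchet = 6.
Adding: 4 + 24 + 8 + 8 + 12 + 2 + 8 + 6 = 72.
72 ÷ 2 = 36 beats.

36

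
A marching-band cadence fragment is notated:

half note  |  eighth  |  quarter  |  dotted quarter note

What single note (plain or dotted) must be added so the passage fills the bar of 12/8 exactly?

The bar of 12/8 = 12 eighth notes.
Each duration in eighth notes: half note = 4; eighth = 1; quarter = 2; dotted quarter note = 3.
Adding: 4 + 1 + 2 + 3 = 10.
Remaining: 12 − 10 = 2 eighth notes, which is a quarter note.

quarter note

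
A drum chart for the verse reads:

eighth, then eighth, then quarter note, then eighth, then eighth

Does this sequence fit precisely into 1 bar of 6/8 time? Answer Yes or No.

Yes

One bar of 6/8 = 6 eighth notes.
Each duration in eighth notes: eighth = 1; eighth = 1; quarter note = 2; eighth = 1; eighth = 1.
Total: 1 + 1 + 2 + 1 + 1 = 6.
6 equals 6, so the answer is Yes.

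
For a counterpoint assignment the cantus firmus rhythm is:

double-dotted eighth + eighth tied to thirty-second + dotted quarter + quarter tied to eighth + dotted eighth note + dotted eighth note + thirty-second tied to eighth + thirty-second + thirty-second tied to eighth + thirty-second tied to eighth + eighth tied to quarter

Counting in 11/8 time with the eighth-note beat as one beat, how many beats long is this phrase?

19

One eighth-note beat = 4 thirty-second notes.
Express everything in thirty-second notes: double-dotted eighth = 7; eighth tied to thirty-second (eighth + thirty-second) = 5; dotted quarter = 12; quarter tied to eighth (quarter + eighth) = 12; dotted eighth note = 6; dotted eighth note = 6; thirty-second tied to eighth (thirty-second + eighth) = 5; thirty-second = 1; thirty-second tied to eighth (thirty-second + eighth) = 5; thirty-second tied to eighth (thirty-second + eighth) = 5; eighth tied to quarter (eighth + quarter) = 12.
Altogether 7 + 5 + 12 + 12 + 6 + 6 + 5 + 1 + 5 + 5 + 12 = 76.
76 ÷ 4 = 19 beats.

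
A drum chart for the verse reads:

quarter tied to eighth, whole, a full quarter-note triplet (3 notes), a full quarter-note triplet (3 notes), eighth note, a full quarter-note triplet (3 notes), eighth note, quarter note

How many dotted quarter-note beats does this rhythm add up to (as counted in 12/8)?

9

One dotted quarter-note beat = 3 eighth notes.
Convert each value to eighth notes: quarter tied to eighth (quarter + eighth) = 3; whole = 8; a full quarter-note triplet (3 notes) (three triplet quarters span one half) = 4; a full quarter-note triplet (3 notes) (three triplet quarters span one half) = 4; eighth note = 1; a full quarter-note triplet (3 notes) (three triplet quarters span one half) = 4; eighth note = 1; quarter note = 2.
Total: 3 + 8 + 4 + 4 + 1 + 4 + 1 + 2 = 27.
27 ÷ 3 = 9 beats.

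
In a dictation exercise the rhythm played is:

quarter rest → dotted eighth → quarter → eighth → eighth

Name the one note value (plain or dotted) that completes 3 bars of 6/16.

dotted eighth note

3 bars of 6/16 = 18 sixteenth notes.
Working in sixteenth notes: quarter rest = 4; dotted eighth = 3; quarter = 4; eighth = 2; eighth = 2.
Sum: 4 + 3 + 4 + 2 + 2 = 15.
Remaining: 18 − 15 = 3 sixteenth notes, which is a dotted eighth note.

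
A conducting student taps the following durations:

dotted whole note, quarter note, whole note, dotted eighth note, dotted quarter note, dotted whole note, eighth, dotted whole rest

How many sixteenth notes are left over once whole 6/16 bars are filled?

1

One bar of 6/16 = 6 sixteenth notes.
Each duration in sixteenth notes: dotted whole note = 24; quarter note = 4; whole note = 16; dotted eighth note = 3; dotted quarter note = 6; dotted whole note = 24; eighth = 2; dotted whole rest = 24.
Total: 24 + 4 + 16 + 3 + 6 + 24 + 2 + 24 = 103.
103 ÷ 6 = 17 complete bars with 1 sixteenth note remaining.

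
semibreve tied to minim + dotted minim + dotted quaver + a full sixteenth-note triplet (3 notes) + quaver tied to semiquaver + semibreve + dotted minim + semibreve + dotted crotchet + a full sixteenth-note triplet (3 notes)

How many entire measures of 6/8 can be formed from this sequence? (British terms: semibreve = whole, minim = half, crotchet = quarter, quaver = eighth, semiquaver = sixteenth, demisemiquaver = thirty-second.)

One bar of 6/8 = 12 sixteenth notes.
Working in sixteenth notes: semibreve tied to minim (semibreve + minim) = 24; dotted minim = 12; dotted quaver = 3; a full sixteenth-note triplet (3 notes) (three triplet sixteenths span one eighth) = 2; quaver tied to semiquaver (quaver + semiquaver) = 3; semibreve = 16; dotted minim = 12; semibreve = 16; dotted crotchet = 6; a full sixteenth-note triplet (3 notes) (three triplet sixteenths span one eighth) = 2.
Total: 24 + 12 + 3 + 2 + 3 + 16 + 12 + 16 + 6 + 2 = 96.
96 ÷ 12 = 8 complete bars with 0 left over.

8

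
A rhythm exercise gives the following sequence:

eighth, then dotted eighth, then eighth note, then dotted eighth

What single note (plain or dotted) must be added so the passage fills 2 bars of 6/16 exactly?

2 bars of 6/16 = 12 sixteenth notes.
Express everything in sixteenth notes: eighth = 2; dotted eighth = 3; eighth note = 2; dotted eighth = 3.
Total: 2 + 3 + 2 + 3 = 10.
Remaining: 12 − 10 = 2 sixteenth notes, which is a eighth note.

eighth note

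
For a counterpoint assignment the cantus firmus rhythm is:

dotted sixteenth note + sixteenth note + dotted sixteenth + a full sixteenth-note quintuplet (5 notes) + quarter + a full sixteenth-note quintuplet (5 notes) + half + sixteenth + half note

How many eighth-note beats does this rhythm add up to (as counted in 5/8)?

16.5

One eighth-note beat = 4 thirty-second notes.
Working in thirty-second notes: dotted sixteenth note = 3; sixteenth note = 2; dotted sixteenth = 3; a full sixteenth-note quintuplet (5 notes) (five quintuplet sixteenths span one quarter) = 8; quarter = 8; a full sixteenth-note quintuplet (5 notes) (five quintuplet sixteenths span one quarter) = 8; half = 16; sixteenth = 2; half note = 16.
Sum: 3 + 2 + 3 + 8 + 8 + 8 + 16 + 2 + 16 = 66.
66 ÷ 4 = 16.5 beats.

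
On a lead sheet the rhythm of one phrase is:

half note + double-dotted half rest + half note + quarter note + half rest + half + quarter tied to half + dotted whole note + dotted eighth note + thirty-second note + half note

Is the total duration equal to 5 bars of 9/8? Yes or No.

No

One bar of 9/8 = 36 thirty-second notes, so 5 bars = 180.
Express everything in thirty-second notes: half note = 16; double-dotted half rest = 28; half note = 16; quarter note = 8; half rest = 16; half = 16; quarter tied to half (quarter + half) = 24; dotted whole note = 48; dotted eighth note = 6; thirty-second note = 1; half note = 16.
Sum: 16 + 28 + 16 + 8 + 16 + 16 + 24 + 48 + 6 + 1 + 16 = 195.
195 exceeds 180, so the answer is No.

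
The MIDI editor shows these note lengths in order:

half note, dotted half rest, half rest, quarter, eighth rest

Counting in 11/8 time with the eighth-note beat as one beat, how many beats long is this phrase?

One eighth-note beat = 2 sixteenth notes.
Convert each value to sixteenth notes: half note = 8; dotted half rest = 12; half rest = 8; quarter = 4; eighth rest = 2.
Adding: 8 + 12 + 8 + 4 + 2 = 34.
34 ÷ 2 = 17 beats.

17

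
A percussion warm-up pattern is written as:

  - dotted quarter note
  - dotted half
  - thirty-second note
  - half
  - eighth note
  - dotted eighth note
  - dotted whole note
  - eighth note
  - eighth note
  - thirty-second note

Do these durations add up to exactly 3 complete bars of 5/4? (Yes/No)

One bar of 5/4 = 40 thirty-second notes, so 3 bars = 120.
Express everything in thirty-second notes: dotted quarter note = 12; dotted half = 24; thirty-second note = 1; half = 16; eighth note = 4; dotted eighth note = 6; dotted whole note = 48; eighth note = 4; eighth note = 4; thirty-second note = 1.
Altogether 12 + 24 + 1 + 16 + 4 + 6 + 48 + 4 + 4 + 1 = 120.
120 equals 120, so the answer is Yes.

Yes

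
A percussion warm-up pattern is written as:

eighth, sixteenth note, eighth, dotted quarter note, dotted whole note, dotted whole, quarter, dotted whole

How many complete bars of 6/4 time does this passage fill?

One bar of 6/4 = 24 sixteenth notes.
Working in sixteenth notes: eighth = 2; sixteenth note = 1; eighth = 2; dotted quarter note = 6; dotted whole note = 24; dotted whole = 24; quarter = 4; dotted whole = 24.
Total: 2 + 1 + 2 + 6 + 24 + 24 + 4 + 24 = 87.
87 ÷ 24 = 3 complete bars with 15 left over.

3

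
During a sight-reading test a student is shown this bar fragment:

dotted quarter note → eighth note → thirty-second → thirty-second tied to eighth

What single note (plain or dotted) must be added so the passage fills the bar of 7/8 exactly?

dotted eighth note

The bar of 7/8 = 28 thirty-second notes.
In thirty-second notes: dotted quarter note = 12; eighth note = 4; thirty-second = 1; thirty-second tied to eighth (thirty-second + eighth) = 5.
Sum: 12 + 4 + 1 + 5 = 22.
Remaining: 28 − 22 = 6 thirty-second notes, which is a dotted eighth note.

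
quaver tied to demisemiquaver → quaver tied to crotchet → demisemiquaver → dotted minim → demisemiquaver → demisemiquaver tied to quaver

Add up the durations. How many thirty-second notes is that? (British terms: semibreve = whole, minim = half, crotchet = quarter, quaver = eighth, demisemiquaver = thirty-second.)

48

Working in thirty-second notes: quaver tied to demisemiquaver (quaver + demisemiquaver) = 5; quaver tied to crotchet (quaver + crotchet) = 12; demisemiquaver = 1; dotted minim = 24; demisemiquaver = 1; demisemiquaver tied to quaver (demisemiquaver + quaver) = 5.
Sum: 5 + 12 + 1 + 24 + 1 + 5 = 48 thirty-second notes.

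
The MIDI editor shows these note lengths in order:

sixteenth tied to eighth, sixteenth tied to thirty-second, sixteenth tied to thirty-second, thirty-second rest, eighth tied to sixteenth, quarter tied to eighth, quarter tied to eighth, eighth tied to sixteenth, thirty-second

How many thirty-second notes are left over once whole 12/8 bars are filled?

2

One bar of 12/8 = 48 thirty-second notes.
Working in thirty-second notes: sixteenth tied to eighth (sixteenth + eighth) = 6; sixteenth tied to thirty-second (sixteenth + thirty-second) = 3; sixteenth tied to thirty-second (sixteenth + thirty-second) = 3; thirty-second rest = 1; eighth tied to sixteenth (eighth + sixteenth) = 6; quarter tied to eighth (quarter + eighth) = 12; quarter tied to eighth (quarter + eighth) = 12; eighth tied to sixteenth (eighth + sixteenth) = 6; thirty-second = 1.
Sum: 6 + 3 + 3 + 1 + 6 + 12 + 12 + 6 + 1 = 50.
50 ÷ 48 = 1 complete bar with 2 thirty-second notes remaining.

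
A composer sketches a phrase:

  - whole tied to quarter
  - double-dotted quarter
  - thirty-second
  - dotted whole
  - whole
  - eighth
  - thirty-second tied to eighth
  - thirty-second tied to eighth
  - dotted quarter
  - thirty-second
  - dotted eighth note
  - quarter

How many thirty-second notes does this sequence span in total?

176

Working in thirty-second notes: whole tied to quarter (whole + quarter) = 40; double-dotted quarter = 14; thirty-second = 1; dotted whole = 48; whole = 32; eighth = 4; thirty-second tied to eighth (thirty-second + eighth) = 5; thirty-second tied to eighth (thirty-second + eighth) = 5; dotted quarter = 12; thirty-second = 1; dotted eighth note = 6; quarter = 8.
Altogether 40 + 14 + 1 + 48 + 32 + 4 + 5 + 5 + 12 + 1 + 6 + 8 = 176 thirty-second notes.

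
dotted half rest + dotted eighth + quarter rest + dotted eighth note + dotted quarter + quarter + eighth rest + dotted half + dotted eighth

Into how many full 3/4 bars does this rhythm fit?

4

One bar of 3/4 = 12 sixteenth notes.
Working in sixteenth notes: dotted half rest = 12; dotted eighth = 3; quarter rest = 4; dotted eighth note = 3; dotted quarter = 6; quarter = 4; eighth rest = 2; dotted half = 12; dotted eighth = 3.
Sum: 12 + 3 + 4 + 3 + 6 + 4 + 2 + 12 + 3 = 49.
49 ÷ 12 = 4 complete bars with 1 left over.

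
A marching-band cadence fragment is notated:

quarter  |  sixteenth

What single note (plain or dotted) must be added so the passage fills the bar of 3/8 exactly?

sixteenth note

The bar of 3/8 = 6 sixteenth notes.
Convert each value to sixteenth notes: quarter = 4; sixteenth = 1.
Total: 4 + 1 = 5.
Remaining: 6 − 5 = 1 sixteenth note, which is a sixteenth note.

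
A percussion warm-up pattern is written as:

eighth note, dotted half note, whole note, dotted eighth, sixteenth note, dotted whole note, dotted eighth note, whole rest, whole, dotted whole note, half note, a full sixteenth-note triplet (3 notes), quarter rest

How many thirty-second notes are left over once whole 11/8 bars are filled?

42

One bar of 11/8 = 22 sixteenth notes.
Express everything in sixteenth notes: eighth note = 2; dotted half note = 12; whole note = 16; dotted eighth = 3; sixteenth note = 1; dotted whole note = 24; dotted eighth note = 3; whole rest = 16; whole = 16; dotted whole note = 24; half note = 8; a full sixteenth-note triplet (3 notes) (three triplet sixteenths span one eighth) = 2; quarter rest = 4.
Adding: 2 + 12 + 16 + 3 + 1 + 24 + 3 + 16 + 16 + 24 + 8 + 2 + 4 = 131.
131 ÷ 22 = 5 complete bars with 21 sixteenth notes remaining = 42 thirty-second notes.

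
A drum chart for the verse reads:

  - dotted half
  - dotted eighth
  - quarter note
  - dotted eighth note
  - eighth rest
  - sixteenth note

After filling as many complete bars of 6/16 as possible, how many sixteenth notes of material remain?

1

One bar of 6/16 = 6 sixteenth notes.
In sixteenth notes: dotted half = 12; dotted eighth = 3; quarter note = 4; dotted eighth note = 3; eighth rest = 2; sixteenth note = 1.
Adding: 12 + 3 + 4 + 3 + 2 + 1 = 25.
25 ÷ 6 = 4 complete bars with 1 sixteenth note remaining.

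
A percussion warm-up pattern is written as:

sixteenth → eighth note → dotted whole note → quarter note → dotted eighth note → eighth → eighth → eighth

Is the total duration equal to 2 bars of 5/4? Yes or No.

Yes

One bar of 5/4 = 20 sixteenth notes, so 2 bars = 40.
Convert each value to sixteenth notes: sixteenth = 1; eighth note = 2; dotted whole note = 24; quarter note = 4; dotted eighth note = 3; eighth = 2; eighth = 2; eighth = 2.
Altogether 1 + 2 + 24 + 4 + 3 + 2 + 2 + 2 = 40.
40 equals 40, so the answer is Yes.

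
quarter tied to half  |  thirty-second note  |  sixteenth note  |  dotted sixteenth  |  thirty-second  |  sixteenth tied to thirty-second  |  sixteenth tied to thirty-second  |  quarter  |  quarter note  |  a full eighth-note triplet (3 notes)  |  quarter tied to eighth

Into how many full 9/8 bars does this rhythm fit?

2

One bar of 9/8 = 36 thirty-second notes.
In thirty-second notes: quarter tied to half (quarter + half) = 24; thirty-second note = 1; sixteenth note = 2; dotted sixteenth = 3; thirty-second = 1; sixteenth tied to thirty-second (sixteenth + thirty-second) = 3; sixteenth tied to thirty-second (sixteenth + thirty-second) = 3; quarter = 8; quarter note = 8; a full eighth-note triplet (3 notes) (three triplet eighths span one quarter) = 8; quarter tied to eighth (quarter + eighth) = 12.
Total: 24 + 1 + 2 + 3 + 1 + 3 + 3 + 8 + 8 + 8 + 12 = 73.
73 ÷ 36 = 2 complete bars with 1 left over.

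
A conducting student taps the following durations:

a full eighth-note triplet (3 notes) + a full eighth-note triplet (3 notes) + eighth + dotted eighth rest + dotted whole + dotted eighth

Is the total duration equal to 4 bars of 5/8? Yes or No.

One bar of 5/8 = 10 sixteenth notes, so 4 bars = 40.
Convert each value to sixteenth notes: a full eighth-note triplet (3 notes) (three triplet eighths span one quarter) = 4; a full eighth-note triplet (3 notes) (three triplet eighths span one quarter) = 4; eighth = 2; dotted eighth rest = 3; dotted whole = 24; dotted eighth = 3.
Adding: 4 + 4 + 2 + 3 + 24 + 3 = 40.
40 equals 40, so the answer is Yes.

Yes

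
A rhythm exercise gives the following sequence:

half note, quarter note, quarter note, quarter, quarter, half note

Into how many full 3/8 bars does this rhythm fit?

5

One bar of 3/8 = 3 eighth notes.
In eighth notes: half note = 4; quarter note = 2; quarter note = 2; quarter = 2; quarter = 2; half note = 4.
Altogether 4 + 2 + 2 + 2 + 2 + 4 = 16.
16 ÷ 3 = 5 complete bars with 1 left over.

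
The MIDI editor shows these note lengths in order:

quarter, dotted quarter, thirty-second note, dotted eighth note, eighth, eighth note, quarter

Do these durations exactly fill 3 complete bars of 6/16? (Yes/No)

No

One bar of 6/16 = 12 thirty-second notes, so 3 bars = 36.
Each duration in thirty-second notes: quarter = 8; dotted quarter = 12; thirty-second note = 1; dotted eighth note = 6; eighth = 4; eighth note = 4; quarter = 8.
Altogether 8 + 12 + 1 + 6 + 4 + 4 + 8 = 43.
43 exceeds 36, so the answer is No.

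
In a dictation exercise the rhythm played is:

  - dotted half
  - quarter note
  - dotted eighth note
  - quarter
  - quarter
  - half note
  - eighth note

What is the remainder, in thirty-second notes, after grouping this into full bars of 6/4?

One bar of 6/4 = 24 sixteenth notes.
Express everything in sixteenth notes: dotted half = 12; quarter note = 4; dotted eighth note = 3; quarter = 4; quarter = 4; half note = 8; eighth note = 2.
Altogether 12 + 4 + 3 + 4 + 4 + 8 + 2 = 37.
37 ÷ 24 = 1 complete bar with 13 sixteenth notes remaining = 26 thirty-second notes.

26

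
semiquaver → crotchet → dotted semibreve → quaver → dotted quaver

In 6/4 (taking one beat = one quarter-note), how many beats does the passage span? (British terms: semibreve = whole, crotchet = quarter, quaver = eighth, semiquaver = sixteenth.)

One quarter-note beat = 4 sixteenth notes.
Each duration in sixteenth notes: semiquaver = 1; crotchet = 4; dotted semibreve = 24; quaver = 2; dotted quaver = 3.
Altogether 1 + 4 + 24 + 2 + 3 = 34.
34 ÷ 4 = 8.5 beats.

8.5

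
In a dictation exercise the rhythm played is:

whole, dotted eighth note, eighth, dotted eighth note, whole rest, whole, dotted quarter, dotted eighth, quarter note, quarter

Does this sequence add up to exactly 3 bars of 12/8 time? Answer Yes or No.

One bar of 12/8 = 24 sixteenth notes, so 3 bars = 72.
Convert each value to sixteenth notes: whole = 16; dotted eighth note = 3; eighth = 2; dotted eighth note = 3; whole rest = 16; whole = 16; dotted quarter = 6; dotted eighth = 3; quarter note = 4; quarter = 4.
Altogether 16 + 3 + 2 + 3 + 16 + 16 + 6 + 3 + 4 + 4 = 73.
73 exceeds 72, so the answer is No.

No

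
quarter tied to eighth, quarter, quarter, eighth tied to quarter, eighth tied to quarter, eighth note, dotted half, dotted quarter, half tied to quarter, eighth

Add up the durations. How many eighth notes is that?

Convert each value to eighth notes: quarter tied to eighth (quarter + eighth) = 3; quarter = 2; quarter = 2; eighth tied to quarter (eighth + quarter) = 3; eighth tied to quarter (eighth + quarter) = 3; eighth note = 1; dotted half = 6; dotted quarter = 3; half tied to quarter (half + quarter) = 6; eighth = 1.
Sum: 3 + 2 + 2 + 3 + 3 + 1 + 6 + 3 + 6 + 1 = 30 eighth notes.

30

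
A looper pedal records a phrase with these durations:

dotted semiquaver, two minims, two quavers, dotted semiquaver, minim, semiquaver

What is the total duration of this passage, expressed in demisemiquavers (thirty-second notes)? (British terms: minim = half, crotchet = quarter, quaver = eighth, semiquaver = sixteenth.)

Working in thirty-second notes: dotted semiquaver = 3; minim = 16; minim = 16; quaver = 4; quaver = 4; dotted semiquaver = 3; minim = 16; semiquaver = 2.
Adding: 3 + 16 + 16 + 4 + 4 + 3 + 16 + 2 = 64 thirty-second notes.

64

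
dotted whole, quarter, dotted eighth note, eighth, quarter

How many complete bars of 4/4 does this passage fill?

2

One bar of 4/4 = 16 sixteenth notes.
Convert each value to sixteenth notes: dotted whole = 24; quarter = 4; dotted eighth note = 3; eighth = 2; quarter = 4.
Adding: 24 + 4 + 3 + 2 + 4 = 37.
37 ÷ 16 = 2 complete bars with 5 left over.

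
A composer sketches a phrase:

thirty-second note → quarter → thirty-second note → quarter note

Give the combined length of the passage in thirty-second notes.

Each duration in thirty-second notes: thirty-second note = 1; quarter = 8; thirty-second note = 1; quarter note = 8.
Adding: 1 + 8 + 1 + 8 = 18 thirty-second notes.

18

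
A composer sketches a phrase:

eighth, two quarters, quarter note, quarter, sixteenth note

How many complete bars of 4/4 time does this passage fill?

1

One bar of 4/4 = 16 sixteenth notes.
Express everything in sixteenth notes: eighth = 2; quarter = 4; quarter = 4; quarter note = 4; quarter = 4; sixteenth note = 1.
Altogether 2 + 4 + 4 + 4 + 4 + 1 = 19.
19 ÷ 16 = 1 complete bar with 3 left over.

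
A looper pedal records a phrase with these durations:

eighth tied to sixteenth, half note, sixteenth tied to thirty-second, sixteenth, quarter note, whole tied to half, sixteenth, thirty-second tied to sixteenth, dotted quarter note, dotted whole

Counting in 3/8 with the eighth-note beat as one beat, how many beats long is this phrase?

37

One eighth-note beat = 4 thirty-second notes.
Express everything in thirty-second notes: eighth tied to sixteenth (eighth + sixteenth) = 6; half note = 16; sixteenth tied to thirty-second (sixteenth + thirty-second) = 3; sixteenth = 2; quarter note = 8; whole tied to half (whole + half) = 48; sixteenth = 2; thirty-second tied to sixteenth (thirty-second + sixteenth) = 3; dotted quarter note = 12; dotted whole = 48.
Total: 6 + 16 + 3 + 2 + 8 + 48 + 2 + 3 + 12 + 48 = 148.
148 ÷ 4 = 37 beats.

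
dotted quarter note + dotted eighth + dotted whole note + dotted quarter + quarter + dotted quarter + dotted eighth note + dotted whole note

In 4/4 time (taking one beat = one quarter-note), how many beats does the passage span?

19

One quarter-note beat = 4 sixteenth notes.
Working in sixteenth notes: dotted quarter note = 6; dotted eighth = 3; dotted whole note = 24; dotted quarter = 6; quarter = 4; dotted quarter = 6; dotted eighth note = 3; dotted whole note = 24.
Altogether 6 + 3 + 24 + 6 + 4 + 6 + 3 + 24 = 76.
76 ÷ 4 = 19 beats.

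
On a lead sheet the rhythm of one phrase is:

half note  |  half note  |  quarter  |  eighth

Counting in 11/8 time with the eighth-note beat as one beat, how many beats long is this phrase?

One eighth-note beat = 2 sixteenth notes.
Express everything in sixteenth notes: half note = 8; half note = 8; quarter = 4; eighth = 2.
Adding: 8 + 8 + 4 + 2 = 22.
22 ÷ 2 = 11 beats.

11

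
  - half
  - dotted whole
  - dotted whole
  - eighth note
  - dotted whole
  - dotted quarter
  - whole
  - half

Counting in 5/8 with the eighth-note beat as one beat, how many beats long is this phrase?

One eighth-note beat = 2 sixteenth notes.
Express everything in sixteenth notes: half = 8; dotted whole = 24; dotted whole = 24; eighth note = 2; dotted whole = 24; dotted quarter = 6; whole = 16; half = 8.
Altogether 8 + 24 + 24 + 2 + 24 + 6 + 16 + 8 = 112.
112 ÷ 2 = 56 beats.

56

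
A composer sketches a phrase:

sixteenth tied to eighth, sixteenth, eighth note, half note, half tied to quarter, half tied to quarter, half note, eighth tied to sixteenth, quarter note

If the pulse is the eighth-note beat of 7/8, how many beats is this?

26.5

One eighth-note beat = 2 sixteenth notes.
In sixteenth notes: sixteenth tied to eighth (sixteenth + eighth) = 3; sixteenth = 1; eighth note = 2; half note = 8; half tied to quarter (half + quarter) = 12; half tied to quarter (half + quarter) = 12; half note = 8; eighth tied to sixteenth (eighth + sixteenth) = 3; quarter note = 4.
Altogether 3 + 1 + 2 + 8 + 12 + 12 + 8 + 3 + 4 = 53.
53 ÷ 2 = 26.5 beats.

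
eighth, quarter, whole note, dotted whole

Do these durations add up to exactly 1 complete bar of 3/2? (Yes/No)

One bar of 3/2 = 12 eighth notes.
Convert each value to eighth notes: eighth = 1; quarter = 2; whole note = 8; dotted whole = 12.
Altogether 1 + 2 + 8 + 12 = 23.
23 exceeds 12, so the answer is No.

No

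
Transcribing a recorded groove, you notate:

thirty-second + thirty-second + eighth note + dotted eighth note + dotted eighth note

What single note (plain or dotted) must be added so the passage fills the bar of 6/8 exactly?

dotted eighth note

The bar of 6/8 = 24 thirty-second notes.
Working in thirty-second notes: thirty-second = 1; thirty-second = 1; eighth note = 4; dotted eighth note = 6; dotted eighth note = 6.
Total: 1 + 1 + 4 + 6 + 6 = 18.
Remaining: 24 − 18 = 6 thirty-second notes, which is a dotted eighth note.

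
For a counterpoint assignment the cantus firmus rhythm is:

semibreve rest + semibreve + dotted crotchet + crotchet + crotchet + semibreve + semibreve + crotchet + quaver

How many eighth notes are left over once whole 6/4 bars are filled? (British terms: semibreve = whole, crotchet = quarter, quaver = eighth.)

One bar of 6/4 = 12 eighth notes.
In eighth notes: semibreve rest = 8; semibreve = 8; dotted crotchet = 3; crotchet = 2; crotchet = 2; semibreve = 8; semibreve = 8; crotchet = 2; quaver = 1.
Total: 8 + 8 + 3 + 2 + 2 + 8 + 8 + 2 + 1 = 42.
42 ÷ 12 = 3 complete bars with 6 eighth notes remaining.

6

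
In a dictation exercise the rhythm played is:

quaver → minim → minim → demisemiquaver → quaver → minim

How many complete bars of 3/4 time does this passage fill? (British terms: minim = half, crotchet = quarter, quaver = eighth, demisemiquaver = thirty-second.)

One bar of 3/4 = 24 thirty-second notes.
Express everything in thirty-second notes: quaver = 4; minim = 16; minim = 16; demisemiquaver = 1; quaver = 4; minim = 16.
Total: 4 + 16 + 16 + 1 + 4 + 16 = 57.
57 ÷ 24 = 2 complete bars with 9 left over.

2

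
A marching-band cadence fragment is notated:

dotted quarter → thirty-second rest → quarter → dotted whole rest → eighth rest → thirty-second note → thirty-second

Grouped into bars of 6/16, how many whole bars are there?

One bar of 6/16 = 12 thirty-second notes.
Convert each value to thirty-second notes: dotted quarter = 12; thirty-second rest = 1; quarter = 8; dotted whole rest = 48; eighth rest = 4; thirty-second note = 1; thirty-second = 1.
Total: 12 + 1 + 8 + 48 + 4 + 1 + 1 = 75.
75 ÷ 12 = 6 complete bars with 3 left over.

6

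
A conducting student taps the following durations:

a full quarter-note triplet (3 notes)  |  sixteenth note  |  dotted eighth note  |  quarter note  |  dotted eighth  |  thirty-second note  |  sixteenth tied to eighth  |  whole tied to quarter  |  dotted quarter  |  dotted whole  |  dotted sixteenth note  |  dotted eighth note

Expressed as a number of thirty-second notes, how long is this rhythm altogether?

154

Each duration in thirty-second notes: a full quarter-note triplet (3 notes) (three triplet quarters span one half) = 16; sixteenth note = 2; dotted eighth note = 6; quarter note = 8; dotted eighth = 6; thirty-second note = 1; sixteenth tied to eighth (sixteenth + eighth) = 6; whole tied to quarter (whole + quarter) = 40; dotted quarter = 12; dotted whole = 48; dotted sixteenth note = 3; dotted eighth note = 6.
Total: 16 + 2 + 6 + 8 + 6 + 1 + 6 + 40 + 12 + 48 + 3 + 6 = 154 thirty-second notes.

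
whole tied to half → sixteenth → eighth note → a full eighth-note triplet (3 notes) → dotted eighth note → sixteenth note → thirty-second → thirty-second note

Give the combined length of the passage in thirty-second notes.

72

In thirty-second notes: whole tied to half (whole + half) = 48; sixteenth = 2; eighth note = 4; a full eighth-note triplet (3 notes) (three triplet eighths span one quarter) = 8; dotted eighth note = 6; sixteenth note = 2; thirty-second = 1; thirty-second note = 1.
Total: 48 + 2 + 4 + 8 + 6 + 2 + 1 + 1 = 72 thirty-second notes.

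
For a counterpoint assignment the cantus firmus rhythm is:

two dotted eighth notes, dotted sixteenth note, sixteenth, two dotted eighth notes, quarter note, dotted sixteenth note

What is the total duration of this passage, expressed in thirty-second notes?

In thirty-second notes: dotted eighth note = 6; dotted eighth note = 6; dotted sixteenth note = 3; sixteenth = 2; dotted eighth note = 6; dotted eighth note = 6; quarter note = 8; dotted sixteenth note = 3.
Adding: 6 + 6 + 3 + 2 + 6 + 6 + 8 + 3 = 40 thirty-second notes.

40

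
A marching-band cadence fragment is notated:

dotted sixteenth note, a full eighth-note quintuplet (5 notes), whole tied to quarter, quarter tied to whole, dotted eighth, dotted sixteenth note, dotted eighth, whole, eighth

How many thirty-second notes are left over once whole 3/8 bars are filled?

6

One bar of 3/8 = 12 thirty-second notes.
Working in thirty-second notes: dotted sixteenth note = 3; a full eighth-note quintuplet (5 notes) (five quintuplet eighths span one half) = 16; whole tied to quarter (whole + quarter) = 40; quarter tied to whole (quarter + whole) = 40; dotted eighth = 6; dotted sixteenth note = 3; dotted eighth = 6; whole = 32; eighth = 4.
Sum: 3 + 16 + 40 + 40 + 6 + 3 + 6 + 32 + 4 = 150.
150 ÷ 12 = 12 complete bars with 6 thirty-second notes remaining.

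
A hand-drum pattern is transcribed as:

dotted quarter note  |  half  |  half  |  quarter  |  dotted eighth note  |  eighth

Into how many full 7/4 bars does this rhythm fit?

One bar of 7/4 = 28 sixteenth notes.
Express everything in sixteenth notes: dotted quarter note = 6; half = 8; half = 8; quarter = 4; dotted eighth note = 3; eighth = 2.
Adding: 6 + 8 + 8 + 4 + 3 + 2 = 31.
31 ÷ 28 = 1 complete bar with 3 left over.

1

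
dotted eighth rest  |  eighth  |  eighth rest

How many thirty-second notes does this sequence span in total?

Each duration in thirty-second notes: dotted eighth rest = 6; eighth = 4; eighth rest = 4.
Altogether 6 + 4 + 4 = 14 thirty-second notes.

14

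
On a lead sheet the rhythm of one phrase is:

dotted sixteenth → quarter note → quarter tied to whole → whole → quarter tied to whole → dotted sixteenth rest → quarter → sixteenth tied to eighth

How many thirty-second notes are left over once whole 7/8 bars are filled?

0

One bar of 7/8 = 28 thirty-second notes.
Express everything in thirty-second notes: dotted sixteenth = 3; quarter note = 8; quarter tied to whole (quarter + whole) = 40; whole = 32; quarter tied to whole (quarter + whole) = 40; dotted sixteenth rest = 3; quarter = 8; sixteenth tied to eighth (sixteenth + eighth) = 6.
Total: 3 + 8 + 40 + 32 + 40 + 3 + 8 + 6 = 140.
140 ÷ 28 = 5 complete bars with 0 thirty-second notes remaining.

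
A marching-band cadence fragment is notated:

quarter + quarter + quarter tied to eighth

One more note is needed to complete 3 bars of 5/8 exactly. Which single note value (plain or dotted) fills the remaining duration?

whole note

3 bars of 5/8 = 15 eighth notes.
In eighth notes: quarter = 2; quarter = 2; quarter tied to eighth (quarter + eighth) = 3.
Adding: 2 + 2 + 3 = 7.
Remaining: 15 − 7 = 8 eighth notes, which is a whole note.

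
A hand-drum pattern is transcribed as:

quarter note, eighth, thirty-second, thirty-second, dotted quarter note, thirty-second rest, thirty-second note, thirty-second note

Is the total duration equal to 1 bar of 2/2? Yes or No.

One bar of 2/2 = 32 thirty-second notes.
Express everything in thirty-second notes: quarter note = 8; eighth = 4; thirty-second = 1; thirty-second = 1; dotted quarter note = 12; thirty-second rest = 1; thirty-second note = 1; thirty-second note = 1.
Sum: 8 + 4 + 1 + 1 + 12 + 1 + 1 + 1 = 29.
29 falls short of 32, so the answer is No.

No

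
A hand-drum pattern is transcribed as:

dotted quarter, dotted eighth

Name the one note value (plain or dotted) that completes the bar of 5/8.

sixteenth note

The bar of 5/8 = 10 sixteenth notes.
Express everything in sixteenth notes: dotted quarter = 6; dotted eighth = 3.
Sum: 6 + 3 = 9.
Remaining: 10 − 9 = 1 sixteenth note, which is a sixteenth note.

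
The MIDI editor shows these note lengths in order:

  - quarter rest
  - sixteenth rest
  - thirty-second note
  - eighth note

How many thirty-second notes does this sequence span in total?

15

Convert each value to thirty-second notes: quarter rest = 8; sixteenth rest = 2; thirty-second note = 1; eighth note = 4.
Sum: 8 + 2 + 1 + 4 = 15 thirty-second notes.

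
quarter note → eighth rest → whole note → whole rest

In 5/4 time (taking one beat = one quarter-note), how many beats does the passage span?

One quarter-note beat = 2 eighth notes.
In eighth notes: quarter note = 2; eighth rest = 1; whole note = 8; whole rest = 8.
Adding: 2 + 1 + 8 + 8 = 19.
19 ÷ 2 = 9.5 beats.

9.5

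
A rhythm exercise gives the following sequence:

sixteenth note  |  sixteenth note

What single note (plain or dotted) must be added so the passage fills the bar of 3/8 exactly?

The bar of 3/8 = 6 sixteenth notes.
In sixteenth notes: sixteenth note = 1; sixteenth note = 1.
Total: 1 + 1 = 2.
Remaining: 6 − 2 = 4 sixteenth notes, which is a quarter note.

quarter note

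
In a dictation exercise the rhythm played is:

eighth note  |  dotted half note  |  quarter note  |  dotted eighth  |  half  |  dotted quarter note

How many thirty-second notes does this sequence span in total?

70

Working in thirty-second notes: eighth note = 4; dotted half note = 24; quarter note = 8; dotted eighth = 6; half = 16; dotted quarter note = 12.
Adding: 4 + 24 + 8 + 6 + 16 + 12 = 70 thirty-second notes.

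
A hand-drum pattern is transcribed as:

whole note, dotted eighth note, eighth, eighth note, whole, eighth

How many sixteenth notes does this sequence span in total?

41

In sixteenth notes: whole note = 16; dotted eighth note = 3; eighth = 2; eighth note = 2; whole = 16; eighth = 2.
Sum: 16 + 3 + 2 + 2 + 16 + 2 = 41 sixteenth notes.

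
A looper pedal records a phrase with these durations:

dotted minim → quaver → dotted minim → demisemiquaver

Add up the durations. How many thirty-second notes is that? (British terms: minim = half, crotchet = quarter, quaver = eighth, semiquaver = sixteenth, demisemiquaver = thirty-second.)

Express everything in thirty-second notes: dotted minim = 24; quaver = 4; dotted minim = 24; demisemiquaver = 1.
Altogether 24 + 4 + 24 + 1 = 53 thirty-second notes.

53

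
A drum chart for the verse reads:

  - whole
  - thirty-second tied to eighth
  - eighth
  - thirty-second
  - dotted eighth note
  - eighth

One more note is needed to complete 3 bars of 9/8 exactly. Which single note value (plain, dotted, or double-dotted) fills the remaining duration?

double-dotted whole note

3 bars of 9/8 = 108 thirty-second notes.
Each duration in thirty-second notes: whole = 32; thirty-second tied to eighth (thirty-second + eighth) = 5; eighth = 4; thirty-second = 1; dotted eighth note = 6; eighth = 4.
Sum: 32 + 5 + 4 + 1 + 6 + 4 = 52.
Remaining: 108 − 52 = 56 thirty-second notes, which is a double-dotted whole note.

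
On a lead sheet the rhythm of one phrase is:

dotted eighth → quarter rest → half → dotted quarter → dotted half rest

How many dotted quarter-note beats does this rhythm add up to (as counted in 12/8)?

5.5

One dotted quarter-note beat = 6 sixteenth notes.
Convert each value to sixteenth notes: dotted eighth = 3; quarter rest = 4; half = 8; dotted quarter = 6; dotted half rest = 12.
Adding: 3 + 4 + 8 + 6 + 12 = 33.
33 ÷ 6 = 5.5 beats.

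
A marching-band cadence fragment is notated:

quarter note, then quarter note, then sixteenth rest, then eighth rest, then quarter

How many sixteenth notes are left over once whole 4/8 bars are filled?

One bar of 4/8 = 8 sixteenth notes.
Working in sixteenth notes: quarter note = 4; quarter note = 4; sixteenth rest = 1; eighth rest = 2; quarter = 4.
Sum: 4 + 4 + 1 + 2 + 4 = 15.
15 ÷ 8 = 1 complete bar with 7 sixteenth notes remaining.

7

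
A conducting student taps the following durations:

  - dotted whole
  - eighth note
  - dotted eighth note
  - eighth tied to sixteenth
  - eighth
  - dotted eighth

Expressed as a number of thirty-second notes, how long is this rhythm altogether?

74

Each duration in thirty-second notes: dotted whole = 48; eighth note = 4; dotted eighth note = 6; eighth tied to sixteenth (eighth + sixteenth) = 6; eighth = 4; dotted eighth = 6.
Altogether 48 + 4 + 6 + 6 + 4 + 6 = 74 thirty-second notes.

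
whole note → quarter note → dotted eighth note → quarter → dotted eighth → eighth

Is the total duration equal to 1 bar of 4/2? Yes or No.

One bar of 4/2 = 32 sixteenth notes.
Express everything in sixteenth notes: whole note = 16; quarter note = 4; dotted eighth note = 3; quarter = 4; dotted eighth = 3; eighth = 2.
Sum: 16 + 4 + 3 + 4 + 3 + 2 = 32.
32 equals 32, so the answer is Yes.

Yes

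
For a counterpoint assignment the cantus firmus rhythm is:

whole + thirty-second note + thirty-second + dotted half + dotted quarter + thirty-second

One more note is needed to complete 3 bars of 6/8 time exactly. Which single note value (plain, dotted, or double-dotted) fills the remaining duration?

thirty-second note

3 bars of 6/8 = 72 thirty-second notes.
Express everything in thirty-second notes: whole = 32; thirty-second note = 1; thirty-second = 1; dotted half = 24; dotted quarter = 12; thirty-second = 1.
Altogether 32 + 1 + 1 + 24 + 12 + 1 = 71.
Remaining: 72 − 71 = 1 thirty-second note, which is a thirty-second note.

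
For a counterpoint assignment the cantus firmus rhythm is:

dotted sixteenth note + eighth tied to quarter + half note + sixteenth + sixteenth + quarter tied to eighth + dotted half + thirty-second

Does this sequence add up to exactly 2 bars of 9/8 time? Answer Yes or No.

Yes

One bar of 9/8 = 36 thirty-second notes, so 2 bars = 72.
Express everything in thirty-second notes: dotted sixteenth note = 3; eighth tied to quarter (eighth + quarter) = 12; half note = 16; sixteenth = 2; sixteenth = 2; quarter tied to eighth (quarter + eighth) = 12; dotted half = 24; thirty-second = 1.
Adding: 3 + 12 + 16 + 2 + 2 + 12 + 24 + 1 = 72.
72 equals 72, so the answer is Yes.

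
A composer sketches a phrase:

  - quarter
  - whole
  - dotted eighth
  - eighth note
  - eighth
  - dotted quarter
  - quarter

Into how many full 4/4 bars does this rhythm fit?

One bar of 4/4 = 16 sixteenth notes.
In sixteenth notes: quarter = 4; whole = 16; dotted eighth = 3; eighth note = 2; eighth = 2; dotted quarter = 6; quarter = 4.
Total: 4 + 16 + 3 + 2 + 2 + 6 + 4 = 37.
37 ÷ 16 = 2 complete bars with 5 left over.

2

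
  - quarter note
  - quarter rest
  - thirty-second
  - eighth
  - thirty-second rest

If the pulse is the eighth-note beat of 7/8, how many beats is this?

One eighth-note beat = 4 thirty-second notes.
In thirty-second notes: quarter note = 8; quarter rest = 8; thirty-second = 1; eighth = 4; thirty-second rest = 1.
Adding: 8 + 8 + 1 + 4 + 1 = 22.
22 ÷ 4 = 5.5 beats.

5.5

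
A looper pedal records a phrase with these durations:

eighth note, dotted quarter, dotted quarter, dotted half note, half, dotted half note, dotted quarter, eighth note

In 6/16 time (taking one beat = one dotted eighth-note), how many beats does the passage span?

18

One dotted eighth-note beat = 3 sixteenth notes.
Each duration in sixteenth notes: eighth note = 2; dotted quarter = 6; dotted quarter = 6; dotted half note = 12; half = 8; dotted half note = 12; dotted quarter = 6; eighth note = 2.
Total: 2 + 6 + 6 + 12 + 8 + 12 + 6 + 2 = 54.
54 ÷ 3 = 18 beats.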